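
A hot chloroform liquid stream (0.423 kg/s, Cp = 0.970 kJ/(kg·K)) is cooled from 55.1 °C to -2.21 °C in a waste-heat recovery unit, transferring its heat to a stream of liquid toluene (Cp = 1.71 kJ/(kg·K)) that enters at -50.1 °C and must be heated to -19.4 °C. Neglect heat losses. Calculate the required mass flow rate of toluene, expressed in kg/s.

Heat released by hot stream: Q = 0.423 × 0.970 × (55.1 − -2.21) = 23.515 kJ/s
Energy balance on cold side (adiabatic exchanger): Q = ṁ_c·Cp_c·(T_c,out − T_c,in)
ṁ_c = 23.515 / [1.71 × (-19.4 − -50.1)] = 0.44793 kg/s

ṁ_c = 0.448 kg/s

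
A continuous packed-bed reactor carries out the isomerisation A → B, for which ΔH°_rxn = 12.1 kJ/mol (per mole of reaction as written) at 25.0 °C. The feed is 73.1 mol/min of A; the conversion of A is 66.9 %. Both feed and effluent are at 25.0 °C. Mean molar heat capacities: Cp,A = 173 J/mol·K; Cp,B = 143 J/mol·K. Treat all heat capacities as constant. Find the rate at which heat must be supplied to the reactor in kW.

Q_in = 9.86 kW

Extent of reaction ξ = 0.669 × 73.1 = 48.904 mol/min
Reaction term: ξ·ΔH°_rxn = 48.904 × 12.1 = 591.74 kJ/min
Q = ΔH = 591.74 kJ/min = 9.8623 kW
Heat supplied = 9.8623 kW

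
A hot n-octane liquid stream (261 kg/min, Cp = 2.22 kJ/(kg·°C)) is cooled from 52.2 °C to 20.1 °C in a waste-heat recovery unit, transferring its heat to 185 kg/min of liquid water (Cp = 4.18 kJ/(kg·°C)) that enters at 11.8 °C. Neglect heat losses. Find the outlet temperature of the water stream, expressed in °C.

Heat released by hot stream: Q = 261 × 2.22 × (52.2 − 20.1) = 18599 kJ/min
Energy balance on cold side (adiabatic exchanger): Q = ṁ_c·Cp_c·(T_c,out − T_c,in)
T_c,out = 11.8 + 18599/(185 × 4.18) = 35.852 °C

T_c,out = 35.9 °C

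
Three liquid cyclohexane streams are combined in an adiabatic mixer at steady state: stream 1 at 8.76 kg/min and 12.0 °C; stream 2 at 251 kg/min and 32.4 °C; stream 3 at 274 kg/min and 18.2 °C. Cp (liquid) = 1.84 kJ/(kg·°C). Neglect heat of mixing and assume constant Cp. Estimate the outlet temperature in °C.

T_out = 24.8 °C

Adiabatic, steady state ⇒ Σ ṁᵢCp,ᵢ(T_out − Tᵢ) = 0
T_out = Σ ṁᵢCp,ᵢTᵢ / Σ ṁᵢCp,ᵢ
      = 24333 / 982.12 = 24.776 °C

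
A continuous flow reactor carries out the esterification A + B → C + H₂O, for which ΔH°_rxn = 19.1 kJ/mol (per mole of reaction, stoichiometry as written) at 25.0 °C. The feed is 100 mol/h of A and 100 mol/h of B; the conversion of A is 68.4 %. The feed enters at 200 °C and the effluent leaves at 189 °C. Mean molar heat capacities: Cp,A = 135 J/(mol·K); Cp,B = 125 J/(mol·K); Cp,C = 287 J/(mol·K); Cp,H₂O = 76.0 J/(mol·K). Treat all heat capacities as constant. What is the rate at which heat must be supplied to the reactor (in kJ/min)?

Q_in = 36.3 kJ/min

Extent of reaction ξ = 0.684 × 100 = 68.4 mol/h
Reaction term: ξ·ΔH°_rxn = 68.4 × 19.1 = 1306.4 kJ/h
Sensible, feed 200→25 °C: -4550 kJ/h
Outlet flows (mol/h): A 31.6, B 31.6, C 68.4, H₂O 68.4
Sensible, products 25→189 °C: 5419.4 kJ/h
Q = ΔH = 2175.9 kJ/h = 0.6044 kW
Heat supplied = 36.264 kJ/min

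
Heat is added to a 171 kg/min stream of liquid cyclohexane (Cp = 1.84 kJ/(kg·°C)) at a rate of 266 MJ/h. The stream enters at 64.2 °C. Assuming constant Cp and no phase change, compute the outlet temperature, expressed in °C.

Q = 266 MJ/h = 4433.3 kJ/min
ΔT = Q/(ṁ·Cp) = 4433.3/(171×1.84) = 14.09 K
T_out = 64.2 + 14.09 = 78.29 °C

T_out = 78.3 °C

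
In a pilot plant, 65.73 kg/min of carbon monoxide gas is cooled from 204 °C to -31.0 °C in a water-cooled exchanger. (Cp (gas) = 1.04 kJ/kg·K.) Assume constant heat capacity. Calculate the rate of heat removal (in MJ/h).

Q = ṁ·Cp·ΔT = 65.73 × 1.04 × (-31.0 − 204) = -16064 kJ/min
Converting: 16064 / 60 s = 267.74 kW
Cooling duty = 963.86 MJ/h

Q_c = 964 MJ/h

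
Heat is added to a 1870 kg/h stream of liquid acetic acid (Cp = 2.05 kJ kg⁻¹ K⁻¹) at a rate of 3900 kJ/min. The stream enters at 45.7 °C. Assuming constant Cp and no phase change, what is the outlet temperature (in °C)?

T_out = 107 °C

Q = 3900 kJ/min = 234000 kJ/h
ΔT = Q/(ṁ·Cp) = 234000/(1870×2.05) = 61.041 K
T_out = 45.7 + 61.041 = 106.74 °C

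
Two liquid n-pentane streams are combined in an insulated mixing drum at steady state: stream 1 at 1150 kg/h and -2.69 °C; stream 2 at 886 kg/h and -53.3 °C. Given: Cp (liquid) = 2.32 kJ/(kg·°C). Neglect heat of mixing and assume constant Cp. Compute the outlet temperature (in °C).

T_out = -24.7 °C

No heat crosses the boundary, so H_out = H_in.
T_out = Σ ṁᵢCp,ᵢTᵢ / Σ ṁᵢCp,ᵢ
      = -116740 / 4723.5 = -24.714 °C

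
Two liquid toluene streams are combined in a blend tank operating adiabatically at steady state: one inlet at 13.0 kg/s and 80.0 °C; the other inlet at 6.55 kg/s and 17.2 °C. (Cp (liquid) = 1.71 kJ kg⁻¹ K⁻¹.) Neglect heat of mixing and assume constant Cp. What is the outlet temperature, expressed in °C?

T_out = 59.0 °C

Energy balance with Q = 0: Σ ṁᵢCp,ᵢ(T_out − Tᵢ) = 0
T_out = Σ ṁᵢCp,ᵢTᵢ / Σ ṁᵢCp,ᵢ
      = 1971 / 33.431 = 58.96 °C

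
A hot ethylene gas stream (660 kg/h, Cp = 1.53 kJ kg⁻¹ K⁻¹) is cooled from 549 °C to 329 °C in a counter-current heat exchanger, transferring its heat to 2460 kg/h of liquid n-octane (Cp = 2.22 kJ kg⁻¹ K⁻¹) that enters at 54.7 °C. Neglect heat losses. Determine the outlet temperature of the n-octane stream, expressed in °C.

T_c,out = 95.4 °C

Heat released by hot stream: Q = 660 × 1.53 × (549 − 329) = 222160 kJ/h
Energy balance on cold side (adiabatic exchanger): Q = ṁ_c·Cp_c·(T_c,out − T_c,in)
T_c,out = 54.7 + 222160/(2460 × 2.22) = 95.379 °C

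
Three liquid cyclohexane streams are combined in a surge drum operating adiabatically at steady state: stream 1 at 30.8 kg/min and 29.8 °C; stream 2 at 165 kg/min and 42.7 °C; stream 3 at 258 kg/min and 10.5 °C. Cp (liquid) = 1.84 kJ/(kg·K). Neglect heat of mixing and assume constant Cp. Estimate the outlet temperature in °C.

T_out = 23.5 °C

Adiabatic, steady state ⇒ Σ ṁᵢCp,ᵢ(T_out − Tᵢ) = 0
T_out = Σ ṁᵢCp,ᵢTᵢ / Σ ṁᵢCp,ᵢ
      = 19637 / 834.99 = 23.518 °C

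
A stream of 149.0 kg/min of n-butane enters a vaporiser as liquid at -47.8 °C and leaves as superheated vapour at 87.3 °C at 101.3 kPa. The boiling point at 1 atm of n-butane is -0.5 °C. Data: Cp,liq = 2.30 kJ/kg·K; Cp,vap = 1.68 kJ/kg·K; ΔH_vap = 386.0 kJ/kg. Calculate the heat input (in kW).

liquid -47.8→-0.5 °C: 108.79 kJ/kg
vaporisation at -0.5 °C: 386 kJ/kg
vapour -0.5→87.3 °C: 147.5 kJ/kg
Δh = 108.79 + 386 + 147.5 = 642.29 kJ/kg
Q = ṁ·Δh = 149.0 kg/min × 642.29 kJ/kg = 95702 kJ/min
|Q| = 1595 kW

Q = 1600 kW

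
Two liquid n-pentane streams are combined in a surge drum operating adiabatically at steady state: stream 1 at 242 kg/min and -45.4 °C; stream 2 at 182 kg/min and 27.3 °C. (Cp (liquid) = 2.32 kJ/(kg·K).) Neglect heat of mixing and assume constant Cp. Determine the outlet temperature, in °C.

T_out = -14.2 °C

Adiabatic, steady state ⇒ Σ ṁᵢCp,ᵢ(T_out − Tᵢ) = 0
T_out = Σ ṁᵢCp,ᵢTᵢ / Σ ṁᵢCp,ᵢ
      = -13962 / 983.68 = -14.194 °C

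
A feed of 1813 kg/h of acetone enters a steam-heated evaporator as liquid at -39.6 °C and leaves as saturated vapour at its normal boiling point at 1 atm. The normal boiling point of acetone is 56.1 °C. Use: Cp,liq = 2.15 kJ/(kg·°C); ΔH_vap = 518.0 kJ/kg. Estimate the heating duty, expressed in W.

liquid -39.6→56.1 °C: 205.75 kJ/kg
vaporisation at 56.1 °C: 518 kJ/kg
Δh = 205.75 + 518 = 723.75 kJ/kg
Q = ṁ·Δh = 1813 kg/h × 723.75 kJ/kg = 1.3122e+06 kJ/h
|Q| = 364.49 kW = 364490 W

Q = 364000 W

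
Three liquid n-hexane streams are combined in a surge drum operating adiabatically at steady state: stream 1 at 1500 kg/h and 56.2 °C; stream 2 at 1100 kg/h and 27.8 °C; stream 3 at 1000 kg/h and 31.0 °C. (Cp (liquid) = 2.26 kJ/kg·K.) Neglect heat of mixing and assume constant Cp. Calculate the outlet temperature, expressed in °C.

No heat crosses the boundary, so H_out = H_in.
T_out = Σ ṁᵢCp,ᵢTᵢ / Σ ṁᵢCp,ᵢ
      = 329690 / 8136 = 40.522 °C

T_out = 40.5 °C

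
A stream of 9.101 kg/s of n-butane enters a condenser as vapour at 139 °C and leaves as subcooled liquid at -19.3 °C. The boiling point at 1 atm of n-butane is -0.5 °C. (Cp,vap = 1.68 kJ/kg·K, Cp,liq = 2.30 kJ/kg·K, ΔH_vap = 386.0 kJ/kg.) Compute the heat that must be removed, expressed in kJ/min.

vapour 139→-0.5 °C: -234.36 kJ/kg
condensation at -0.5 °C: -386 kJ/kg
liquid -0.5→-19.3 °C: -43.24 kJ/kg
Δh = -234.36 + -386 + -43.24 = -663.6 kJ/kg
Q = ṁ·Δh = 9.101 kg/s × -663.6 kJ/kg = -6039.4 kJ/s
|Q| = 6039.4 kW = 362370 kJ/min

Q_c = 362000 kJ/min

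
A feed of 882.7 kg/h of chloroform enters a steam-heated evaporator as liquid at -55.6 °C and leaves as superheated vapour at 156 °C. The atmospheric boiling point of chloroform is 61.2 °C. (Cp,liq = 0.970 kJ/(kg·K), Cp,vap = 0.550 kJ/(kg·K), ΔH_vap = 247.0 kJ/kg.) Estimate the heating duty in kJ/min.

Q = 6070 kJ/min

liquid -55.6→61.2 °C: 113.3 kJ/kg
vaporisation at 61.2 °C: 247 kJ/kg
vapour 61.2→156 °C: 52.14 kJ/kg
Δh = 113.3 + 247 + 52.14 = 412.44 kJ/kg
Q = ṁ·Δh = 882.7 kg/h × 412.44 kJ/kg = 364060 kJ/h
|Q| = 101.13 kW = 6067.6 kJ/min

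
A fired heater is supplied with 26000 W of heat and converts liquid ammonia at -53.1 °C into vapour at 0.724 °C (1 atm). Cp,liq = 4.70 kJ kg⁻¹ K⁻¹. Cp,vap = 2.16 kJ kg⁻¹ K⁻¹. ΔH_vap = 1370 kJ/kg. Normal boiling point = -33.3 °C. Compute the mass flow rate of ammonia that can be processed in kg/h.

ṁ = 60.9 kg/h

Δh = 4.70×(-33.3−-53.1) + 1370 + 2.16×(0.724−-33.3) = 1536.6 kJ/kg
Q = 26000 W = 26 kJ/s = 93600 kJ/h
ṁ = Q/Δh = 93600 / 1536.6 = 60.916 kg/h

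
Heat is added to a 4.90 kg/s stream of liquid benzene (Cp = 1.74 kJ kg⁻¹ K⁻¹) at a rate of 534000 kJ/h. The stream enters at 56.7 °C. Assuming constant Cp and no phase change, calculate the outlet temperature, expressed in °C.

Q = 534000 kJ/h = 148.33 kJ/s
ΔT = Q/(ṁ·Cp) = 148.33/(4.90×1.74) = 17.398 K
T_out = 56.7 + 17.398 = 74.098 °C

T_out = 74.1 °C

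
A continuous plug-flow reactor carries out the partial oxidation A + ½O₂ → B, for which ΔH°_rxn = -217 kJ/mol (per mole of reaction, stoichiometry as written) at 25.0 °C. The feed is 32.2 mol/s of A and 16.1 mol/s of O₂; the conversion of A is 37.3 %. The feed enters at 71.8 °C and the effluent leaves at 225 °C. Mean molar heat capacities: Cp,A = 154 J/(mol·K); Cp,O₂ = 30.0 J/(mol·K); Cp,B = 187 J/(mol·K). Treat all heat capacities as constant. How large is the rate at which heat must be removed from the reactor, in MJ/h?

Extent of reaction ξ = 0.373 × 32.2 = 12.011 mol/s
Reaction term: ξ·ΔH°_rxn = 12.011 × -217 = -2606.3 kJ/s
Sensible, feed 71.8→25 °C: -254.68 kJ/s
Outlet flows (mol/s): A 20.189, O₂ 10.095, B 12.011
Sensible, products 25→225 °C: 1131.6 kJ/s
Q = ΔH = -1729.4 kJ/s = -1729.4 kW
Heat removed = 6225.8 MJ/h

Q_out = 6230 MJ/h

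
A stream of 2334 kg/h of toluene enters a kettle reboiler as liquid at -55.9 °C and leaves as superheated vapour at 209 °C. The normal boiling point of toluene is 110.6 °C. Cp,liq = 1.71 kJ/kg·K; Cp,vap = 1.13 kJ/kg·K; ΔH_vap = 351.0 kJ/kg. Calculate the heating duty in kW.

Q = 484 kW

liquid -55.9→110.6 °C: 284.71 kJ/kg
vaporisation at 110.6 °C: 351 kJ/kg
vapour 110.6→209 °C: 111.19 kJ/kg
Δh = 284.71 + 351 + 111.19 = 746.91 kJ/kg
Q = ṁ·Δh = 2334 kg/h × 746.91 kJ/kg = 1.7433e+06 kJ/h
|Q| = 484.24 kW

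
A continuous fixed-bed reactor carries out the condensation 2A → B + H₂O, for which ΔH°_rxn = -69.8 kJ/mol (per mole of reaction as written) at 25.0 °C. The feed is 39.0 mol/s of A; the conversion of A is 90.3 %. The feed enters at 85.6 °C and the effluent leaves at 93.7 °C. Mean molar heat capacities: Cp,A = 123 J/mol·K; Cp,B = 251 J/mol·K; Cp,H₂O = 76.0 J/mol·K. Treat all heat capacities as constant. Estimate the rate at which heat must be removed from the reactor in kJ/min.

Extent of reaction ξ = 0.903 × 39.0 / 2 = 17.608 mol/s
Reaction term: ξ·ΔH°_rxn = 17.608 × -69.8 = -1229.1 kJ/s
Sensible, feed 85.6→25 °C: -290.7 kJ/s
Outlet flows (mol/s): A 3.783, B 17.608, H₂O 17.608
Sensible, products 25→93.7 °C: 427.54 kJ/s
Q = ΔH = -1092.2 kJ/s = -1092.2 kW
Heat removed = 65534 kJ/min

Q_out = 65500 kJ/min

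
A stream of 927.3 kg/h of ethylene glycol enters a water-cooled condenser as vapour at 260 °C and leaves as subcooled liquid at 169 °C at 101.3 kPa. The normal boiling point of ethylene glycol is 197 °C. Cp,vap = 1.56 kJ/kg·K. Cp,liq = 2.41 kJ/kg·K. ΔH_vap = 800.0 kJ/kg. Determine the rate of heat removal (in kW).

vapour 260→197 °C: -98.28 kJ/kg
condensation at 197 °C: -800 kJ/kg
liquid 197→169 °C: -67.48 kJ/kg
Δh = -98.28 + -800 + -67.48 = -965.76 kJ/kg
Q = ṁ·Δh = 927.3 kg/h × -965.76 kJ/kg = -895550 kJ/h
|Q| = 248.76 kW

Q_c = 249 kW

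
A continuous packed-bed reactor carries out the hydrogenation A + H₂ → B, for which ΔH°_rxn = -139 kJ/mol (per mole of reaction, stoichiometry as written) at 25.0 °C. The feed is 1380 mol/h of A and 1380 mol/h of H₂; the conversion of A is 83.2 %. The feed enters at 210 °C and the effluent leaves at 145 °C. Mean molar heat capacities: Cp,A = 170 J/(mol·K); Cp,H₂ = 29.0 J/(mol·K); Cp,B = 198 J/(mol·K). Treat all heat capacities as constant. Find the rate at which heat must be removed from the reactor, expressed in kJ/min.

Q_out = 2960 kJ/min

Extent of reaction ξ = 0.832 × 1380 = 1148.2 mol/h
Reaction term: ξ·ΔH°_rxn = 1148.2 × -139 = -159590 kJ/h
Sensible, feed 210→25 °C: -50805 kJ/h
Outlet flows (mol/h): A 231.84, H₂ 231.84, B 1148.2
Sensible, products 25→145 °C: 32817 kJ/h
Q = ΔH = -177580 kJ/h = -49.328 kW
Heat removed = 2959.7 kJ/min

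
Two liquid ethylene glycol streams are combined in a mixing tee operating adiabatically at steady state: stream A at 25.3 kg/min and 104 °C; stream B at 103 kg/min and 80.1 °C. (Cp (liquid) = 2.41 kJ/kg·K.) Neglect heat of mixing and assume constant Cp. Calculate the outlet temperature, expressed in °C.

Energy balance with Q = 0: Σ ṁᵢCp,ᵢ(T_out − Tᵢ) = 0
T_out = Σ ṁᵢCp,ᵢTᵢ / Σ ṁᵢCp,ᵢ
      = 26224 / 309.2 = 84.813 °C

T_out = 84.8 °C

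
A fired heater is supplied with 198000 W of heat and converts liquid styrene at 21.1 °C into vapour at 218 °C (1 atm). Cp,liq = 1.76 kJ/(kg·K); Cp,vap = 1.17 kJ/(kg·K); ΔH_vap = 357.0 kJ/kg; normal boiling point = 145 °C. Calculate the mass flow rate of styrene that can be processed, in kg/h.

ṁ = 1080 kg/h

Δh = 1.76×(145−21.1) + 357.0 + 1.17×(218−145) = 660.47 kJ/kg
Q = 198000 W = 198 kJ/s = 712800 kJ/h
ṁ = Q/Δh = 712800 / 660.47 = 1079.2 kg/h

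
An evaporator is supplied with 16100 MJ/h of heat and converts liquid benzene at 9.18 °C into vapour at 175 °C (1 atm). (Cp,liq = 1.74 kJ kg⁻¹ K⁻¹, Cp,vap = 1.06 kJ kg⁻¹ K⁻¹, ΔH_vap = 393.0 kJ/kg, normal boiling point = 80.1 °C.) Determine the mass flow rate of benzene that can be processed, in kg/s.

ṁ = 7.25 kg/s

Δh = 1.74×(80.1−9.18) + 393.0 + 1.06×(175−80.1) = 616.99 kJ/kg
Q = 16100 MJ/h = 4472.2 kJ/s = 4472.2 kJ/s
ṁ = Q/Δh = 4472.2 / 616.99 = 7.2484 kg/s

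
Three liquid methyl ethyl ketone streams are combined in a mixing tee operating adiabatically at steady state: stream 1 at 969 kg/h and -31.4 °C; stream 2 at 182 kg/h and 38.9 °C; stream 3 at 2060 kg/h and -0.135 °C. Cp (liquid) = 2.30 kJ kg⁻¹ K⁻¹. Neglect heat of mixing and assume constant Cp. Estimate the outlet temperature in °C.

Adiabatic, steady state ⇒ Σ ṁᵢCp,ᵢ(T_out − Tᵢ) = 0
T_out = Σ ṁᵢCp,ᵢTᵢ / Σ ṁᵢCp,ᵢ
      = -54337 / 7385.3 = -7.3575 °C

T_out = -7.36 °C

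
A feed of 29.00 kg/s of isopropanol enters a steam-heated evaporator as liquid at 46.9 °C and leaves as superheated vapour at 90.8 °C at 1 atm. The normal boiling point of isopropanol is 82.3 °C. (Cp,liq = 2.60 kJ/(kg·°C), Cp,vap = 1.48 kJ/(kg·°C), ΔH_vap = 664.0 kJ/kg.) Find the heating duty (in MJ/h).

Q = 80200 MJ/h

liquid 46.9→82.3 °C: 92.04 kJ/kg
vaporisation at 82.3 °C: 664 kJ/kg
vapour 82.3→90.8 °C: 12.58 kJ/kg
Δh = 92.04 + 664 + 12.58 = 768.62 kJ/kg
Q = ṁ·Δh = 29.00 kg/s × 768.62 kJ/kg = 22290 kJ/s
|Q| = 22290 kW = 80244 MJ/h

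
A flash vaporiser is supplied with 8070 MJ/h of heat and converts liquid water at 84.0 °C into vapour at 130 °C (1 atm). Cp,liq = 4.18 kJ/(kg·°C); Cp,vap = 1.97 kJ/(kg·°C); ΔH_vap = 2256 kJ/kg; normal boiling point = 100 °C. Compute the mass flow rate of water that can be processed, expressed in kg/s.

Δh = 4.18×(100−84.0) + 2256 + 1.97×(130−100) = 2382 kJ/kg
Q = 8070 MJ/h = 2241.7 kJ/s = 2241.7 kJ/s
ṁ = Q/Δh = 2241.7 / 2382 = 0.94109 kg/s

ṁ = 0.941 kg/s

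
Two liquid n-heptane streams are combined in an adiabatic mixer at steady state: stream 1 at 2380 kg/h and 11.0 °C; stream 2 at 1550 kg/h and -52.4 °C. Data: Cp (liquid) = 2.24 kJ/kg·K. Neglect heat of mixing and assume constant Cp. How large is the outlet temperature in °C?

T_out = -14.0 °C

No heat crosses the boundary, so H_out = H_in.
Σ ṁᵢCp,ᵢTᵢ = 2380×2.24×11.0 + 1550×2.24×-52.4 = -123290
Σ ṁᵢCp,ᵢ = 2380×2.24 + 1550×2.24 = 8803.2
T_out = -123290 / 8803.2 = -14.005 °C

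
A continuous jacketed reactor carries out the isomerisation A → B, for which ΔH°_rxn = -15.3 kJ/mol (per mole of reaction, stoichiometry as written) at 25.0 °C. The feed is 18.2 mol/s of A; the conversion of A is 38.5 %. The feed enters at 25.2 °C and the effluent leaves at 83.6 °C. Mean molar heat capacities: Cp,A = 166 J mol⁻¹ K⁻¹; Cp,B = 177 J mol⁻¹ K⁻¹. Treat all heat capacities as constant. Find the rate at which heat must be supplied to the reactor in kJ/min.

Q_in = 4420 kJ/min

Extent of reaction ξ = 0.385 × 18.2 = 7.007 mol/s
Reaction term: ξ·ΔH°_rxn = 7.007 × -15.3 = -107.21 kJ/s
Sensible, feed 25.2→25 °C: -0.60424 kJ/s
Outlet flows (mol/s): A 11.193, B 7.007
Sensible, products 25→83.6 °C: 181.56 kJ/s
Q = ΔH = 73.748 kJ/s = 73.748 kW
Heat supplied = 4424.9 kJ/min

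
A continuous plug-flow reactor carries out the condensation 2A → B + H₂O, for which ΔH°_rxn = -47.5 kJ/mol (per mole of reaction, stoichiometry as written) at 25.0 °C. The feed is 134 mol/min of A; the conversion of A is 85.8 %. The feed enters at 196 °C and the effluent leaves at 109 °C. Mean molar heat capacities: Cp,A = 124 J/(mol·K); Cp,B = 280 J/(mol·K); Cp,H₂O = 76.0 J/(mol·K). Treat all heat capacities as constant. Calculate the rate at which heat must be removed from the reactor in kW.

Q_out = 60.9 kW

Extent of reaction ξ = 0.858 × 134 / 2 = 57.486 mol/min
Reaction term: ξ·ΔH°_rxn = 57.486 × -47.5 = -2730.6 kJ/min
Sensible, feed 196→25 °C: -2841.3 kJ/min
Outlet flows (mol/min): A 19.028, B 57.486, H₂O 57.486
Sensible, products 25→109 °C: 1917.3 kJ/min
Q = ΔH = -3654.7 kJ/min = -60.911 kW
Heat removed = 60.911 kW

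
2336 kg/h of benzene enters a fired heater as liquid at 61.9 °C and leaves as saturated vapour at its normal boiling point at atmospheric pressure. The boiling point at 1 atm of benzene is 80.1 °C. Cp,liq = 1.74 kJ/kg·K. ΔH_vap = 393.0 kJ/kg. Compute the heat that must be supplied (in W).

liquid 61.9→80.1 °C: 31.668 kJ/kg
vaporisation at 80.1 °C: 393 kJ/kg
Δh = 31.668 + 393 = 424.67 kJ/kg
Q = ṁ·Δh = 2336 kg/h × 424.67 kJ/kg = 992020 kJ/h
|Q| = 275.56 kW = 275560 W

Q = 276000 W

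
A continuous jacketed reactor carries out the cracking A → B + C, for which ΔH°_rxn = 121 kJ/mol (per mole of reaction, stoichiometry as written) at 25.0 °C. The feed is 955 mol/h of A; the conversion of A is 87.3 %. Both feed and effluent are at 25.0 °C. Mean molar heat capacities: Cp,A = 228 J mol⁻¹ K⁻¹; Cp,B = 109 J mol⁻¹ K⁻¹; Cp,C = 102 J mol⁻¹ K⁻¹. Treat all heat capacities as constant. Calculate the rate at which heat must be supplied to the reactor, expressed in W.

Extent of reaction ξ = 0.873 × 955 = 833.72 mol/h
Reaction term: ξ·ΔH°_rxn = 833.72 × 121 = 100880 kJ/h
Q = ΔH = 100880 kJ/h = 28.022 kW
Heat supplied = 28022 W

Q_in = 28000 W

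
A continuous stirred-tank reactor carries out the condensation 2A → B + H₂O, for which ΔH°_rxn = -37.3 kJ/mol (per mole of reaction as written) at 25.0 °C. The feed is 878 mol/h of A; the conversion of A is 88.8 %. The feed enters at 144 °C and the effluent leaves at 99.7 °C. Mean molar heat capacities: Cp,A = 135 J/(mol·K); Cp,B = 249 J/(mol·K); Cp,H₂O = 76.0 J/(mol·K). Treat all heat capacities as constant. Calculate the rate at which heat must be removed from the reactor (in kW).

Q_out = 5.05 kW

Extent of reaction ξ = 0.888 × 878 / 2 = 389.83 mol/h
Reaction term: ξ·ΔH°_rxn = 389.83 × -37.3 = -14541 kJ/h
Sensible, feed 144→25 °C: -14105 kJ/h
Outlet flows (mol/h): A 98.336, B 389.83, H₂O 389.83
Sensible, products 25→99.7 °C: 10456 kJ/h
Q = ΔH = -18190 kJ/h = -5.0528 kW
Heat removed = 5.0528 kW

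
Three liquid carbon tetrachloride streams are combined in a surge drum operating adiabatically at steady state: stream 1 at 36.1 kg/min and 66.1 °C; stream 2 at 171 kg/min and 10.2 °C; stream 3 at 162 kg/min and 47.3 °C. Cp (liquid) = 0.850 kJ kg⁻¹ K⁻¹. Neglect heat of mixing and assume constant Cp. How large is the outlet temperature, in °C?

T_out = 32.0 °C

Adiabatic, steady state ⇒ Σ ṁᵢCp,ᵢ(T_out − Tᵢ) = 0
Σ ṁᵢCp,ᵢTᵢ = 36.1×0.850×66.1 + 171×0.850×10.2 + 162×0.850×47.3 = 10024
Σ ṁᵢCp,ᵢ = 36.1×0.850 + 171×0.850 + 162×0.850 = 313.73
T_out = 10024 / 313.73 = 31.951 °C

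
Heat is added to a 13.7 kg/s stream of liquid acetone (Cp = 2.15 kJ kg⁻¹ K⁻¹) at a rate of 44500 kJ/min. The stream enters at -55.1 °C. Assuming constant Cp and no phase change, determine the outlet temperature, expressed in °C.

T_out = -29.9 °C

Q = 44500 kJ/min = 741.67 kJ/s
ΔT = Q/(ṁ·Cp) = 741.67/(13.7×2.15) = 25.18 K
T_out = -55.1 + 25.18 = -29.92 °C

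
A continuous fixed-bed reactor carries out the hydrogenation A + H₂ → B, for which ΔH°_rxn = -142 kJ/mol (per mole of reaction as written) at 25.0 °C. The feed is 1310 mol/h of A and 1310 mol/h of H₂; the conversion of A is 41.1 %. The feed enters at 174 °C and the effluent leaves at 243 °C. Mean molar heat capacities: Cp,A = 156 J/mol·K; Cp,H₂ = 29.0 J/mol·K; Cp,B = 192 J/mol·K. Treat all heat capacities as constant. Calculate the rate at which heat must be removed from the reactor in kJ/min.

Extent of reaction ξ = 0.411 × 1310 = 538.41 mol/h
Reaction term: ξ·ΔH°_rxn = 538.41 × -142 = -76454 kJ/h
Sensible, feed 174→25 °C: -36110 kJ/h
Outlet flows (mol/h): A 771.59, H₂ 771.59, B 538.41
Sensible, products 25→243 °C: 53654 kJ/h
Q = ΔH = -58910 kJ/h = -16.364 kW
Heat removed = 981.84 kJ/min

Q_out = 982 kJ/min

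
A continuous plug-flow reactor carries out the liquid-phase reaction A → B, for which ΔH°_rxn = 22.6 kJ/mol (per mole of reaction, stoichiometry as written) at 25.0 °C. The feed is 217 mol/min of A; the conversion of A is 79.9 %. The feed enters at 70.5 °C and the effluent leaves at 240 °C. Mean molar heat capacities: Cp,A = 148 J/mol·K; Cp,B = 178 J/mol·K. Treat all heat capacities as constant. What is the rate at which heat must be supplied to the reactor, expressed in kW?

Extent of reaction ξ = 0.799 × 217 = 173.38 mol/min
Reaction term: ξ·ΔH°_rxn = 173.38 × 22.6 = 3918.5 kJ/min
Sensible, feed 70.5→25 °C: -1461.3 kJ/min
Outlet flows (mol/min): A 43.617, B 173.38
Sensible, products 25→240 °C: 8023.3 kJ/min
Q = ΔH = 10480 kJ/min = 174.67 kW
Heat supplied = 174.67 kW

Q_in = 175 kW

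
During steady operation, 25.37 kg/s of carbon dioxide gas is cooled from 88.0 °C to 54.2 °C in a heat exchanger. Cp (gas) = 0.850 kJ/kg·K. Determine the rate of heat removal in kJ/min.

Q_c = 43700 kJ/min

Q = ṁ·Cp·ΔT = 25.37 × 0.850 × (54.2 − 88.0) = -728.88 kJ/s
Cooling duty = 43733 kJ/min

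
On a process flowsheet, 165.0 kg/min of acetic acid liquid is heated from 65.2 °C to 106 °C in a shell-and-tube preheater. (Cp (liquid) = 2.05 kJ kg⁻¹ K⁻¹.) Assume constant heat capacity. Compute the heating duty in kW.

Q = 230 kW

Q = ṁ·Cp·ΔT = 165.0 × 2.05 × (106 − 65.2) = 13801 kJ/min
Converting: 13801 / 60 s = 230.01 kW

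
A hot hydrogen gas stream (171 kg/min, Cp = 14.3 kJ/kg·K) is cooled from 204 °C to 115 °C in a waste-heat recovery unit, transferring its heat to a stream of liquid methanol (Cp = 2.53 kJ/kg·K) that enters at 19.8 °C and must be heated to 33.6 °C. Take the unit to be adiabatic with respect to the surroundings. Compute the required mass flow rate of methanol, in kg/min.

Heat released by hot stream: Q = 171 × 14.3 × (204 − 115) = 217630 kJ/min
Energy balance on cold side (adiabatic exchanger): Q = ṁ_c·Cp_c·(T_c,out − T_c,in)
ṁ_c = 217630 / [2.53 × (33.6 − 19.8)] = 6233.4 kg/min

ṁ_c = 6230 kg/min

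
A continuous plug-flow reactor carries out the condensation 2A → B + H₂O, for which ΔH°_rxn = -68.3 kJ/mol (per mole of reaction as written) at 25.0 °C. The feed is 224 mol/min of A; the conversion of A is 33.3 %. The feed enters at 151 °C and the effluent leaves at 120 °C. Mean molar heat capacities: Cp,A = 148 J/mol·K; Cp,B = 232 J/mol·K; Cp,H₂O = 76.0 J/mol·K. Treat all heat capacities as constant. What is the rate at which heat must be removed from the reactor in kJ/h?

Q_out = 212000 kJ/h

Extent of reaction ξ = 0.333 × 224 / 2 = 37.296 mol/min
Reaction term: ξ·ΔH°_rxn = 37.296 × -68.3 = -2547.3 kJ/min
Sensible, feed 151→25 °C: -4177.2 kJ/min
Outlet flows (mol/min): A 149.41, B 37.296, H₂O 37.296
Sensible, products 25→120 °C: 3192 kJ/min
Q = ΔH = -3532.5 kJ/min = -58.875 kW
Heat removed = 211950 kJ/h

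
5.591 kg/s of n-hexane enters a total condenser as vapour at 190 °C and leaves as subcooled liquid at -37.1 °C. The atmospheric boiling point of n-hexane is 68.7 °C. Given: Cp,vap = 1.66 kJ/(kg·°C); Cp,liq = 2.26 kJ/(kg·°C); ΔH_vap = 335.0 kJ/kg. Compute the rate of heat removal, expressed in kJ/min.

vapour 190→68.7 °C: -201.36 kJ/kg
condensation at 68.7 °C: -335 kJ/kg
liquid 68.7→-37.1 °C: -239.11 kJ/kg
Δh = -201.36 + -335 + -239.11 = -775.47 kJ/kg
Q = ṁ·Δh = 5.591 kg/s × -775.47 kJ/kg = -4335.6 kJ/s
|Q| = 4335.6 kW = 260140 kJ/min

Q_c = 260000 kJ/min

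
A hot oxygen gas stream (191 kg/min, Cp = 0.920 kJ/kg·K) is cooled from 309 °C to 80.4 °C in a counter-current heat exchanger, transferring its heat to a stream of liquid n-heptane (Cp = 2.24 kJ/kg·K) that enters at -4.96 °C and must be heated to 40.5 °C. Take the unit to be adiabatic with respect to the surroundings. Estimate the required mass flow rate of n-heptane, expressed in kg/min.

Heat released by hot stream: Q = 191 × 0.920 × (309 − 80.4) = 40170 kJ/min
Energy balance on cold side (adiabatic exchanger): Q = ṁ_c·Cp_c·(T_c,out − T_c,in)
ṁ_c = 40170 / [2.24 × (40.5 − -4.96)] = 394.48 kg/min

ṁ_c = 394 kg/min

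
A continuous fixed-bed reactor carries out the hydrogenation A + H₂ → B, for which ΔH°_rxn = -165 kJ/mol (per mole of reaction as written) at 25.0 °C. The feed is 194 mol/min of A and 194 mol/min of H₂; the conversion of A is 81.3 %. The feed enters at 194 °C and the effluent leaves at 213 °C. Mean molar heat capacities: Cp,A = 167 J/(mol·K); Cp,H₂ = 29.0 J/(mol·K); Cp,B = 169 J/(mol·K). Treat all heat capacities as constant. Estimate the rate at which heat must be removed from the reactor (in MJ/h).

Q_out = 1570 MJ/h

Extent of reaction ξ = 0.813 × 194 = 157.72 mol/min
Reaction term: ξ·ΔH°_rxn = 157.72 × -165 = -26024 kJ/min
Sensible, feed 194→25 °C: -6426.1 kJ/min
Outlet flows (mol/min): A 36.278, H₂ 36.278, B 157.72
Sensible, products 25→213 °C: 6347.9 kJ/min
Q = ΔH = -26102 kJ/min = -435.04 kW
Heat removed = 1566.1 MJ/h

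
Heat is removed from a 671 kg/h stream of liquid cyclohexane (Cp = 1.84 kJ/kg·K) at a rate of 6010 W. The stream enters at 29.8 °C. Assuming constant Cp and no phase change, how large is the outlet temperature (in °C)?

Q = 6010 W = 21636 kJ/h
ΔT = Q/(ṁ·Cp) = 21636/(671×1.84) = 17.524 K
T_out = 29.8 − 17.524 = 12.276 °C

T_out = 12.3 °C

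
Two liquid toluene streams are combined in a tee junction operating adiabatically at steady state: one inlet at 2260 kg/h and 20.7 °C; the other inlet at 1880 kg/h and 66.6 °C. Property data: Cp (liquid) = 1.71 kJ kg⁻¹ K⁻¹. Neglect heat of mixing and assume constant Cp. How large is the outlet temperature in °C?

T_out = 41.5 °C

Energy balance with Q = 0: Σ ṁᵢCp,ᵢ(T_out − Tᵢ) = 0
Σ ṁᵢCp,ᵢTᵢ = 2260×1.71×20.7 + 1880×1.71×66.6 = 294100
Σ ṁᵢCp,ᵢ = 2260×1.71 + 1880×1.71 = 7079.4
T_out = 294100 / 7079.4 = 41.543 °C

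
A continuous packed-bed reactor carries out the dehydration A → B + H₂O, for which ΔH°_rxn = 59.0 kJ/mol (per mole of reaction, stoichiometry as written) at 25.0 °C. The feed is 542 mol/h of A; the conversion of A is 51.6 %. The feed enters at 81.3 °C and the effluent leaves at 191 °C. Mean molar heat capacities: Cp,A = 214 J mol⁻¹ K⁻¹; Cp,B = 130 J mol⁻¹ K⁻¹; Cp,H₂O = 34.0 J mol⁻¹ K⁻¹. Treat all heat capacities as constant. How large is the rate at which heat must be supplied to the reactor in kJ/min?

Extent of reaction ξ = 0.516 × 542 = 279.67 mol/h
Reaction term: ξ·ΔH°_rxn = 279.67 × 59.0 = 16501 kJ/h
Sensible, feed 81.3→25 °C: -6530.1 kJ/h
Outlet flows (mol/h): A 262.33, B 279.67, H₂O 279.67
Sensible, products 25→191 °C: 16933 kJ/h
Q = ΔH = 26903 kJ/h = 7.4731 kW
Heat supplied = 448.39 kJ/min

Q_in = 448 kJ/min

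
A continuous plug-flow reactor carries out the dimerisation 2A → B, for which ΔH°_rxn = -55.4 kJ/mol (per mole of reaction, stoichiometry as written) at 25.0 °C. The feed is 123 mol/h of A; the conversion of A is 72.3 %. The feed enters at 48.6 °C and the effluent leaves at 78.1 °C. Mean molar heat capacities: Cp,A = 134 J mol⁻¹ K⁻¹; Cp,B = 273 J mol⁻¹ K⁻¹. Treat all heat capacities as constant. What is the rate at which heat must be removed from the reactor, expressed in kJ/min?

Extent of reaction ξ = 0.723 × 123 / 2 = 44.465 mol/h
Reaction term: ξ·ΔH°_rxn = 44.465 × -55.4 = -2463.3 kJ/h
Sensible, feed 48.6→25 °C: -388.98 kJ/h
Outlet flows (mol/h): A 34.071, B 44.465
Sensible, products 25→78.1 °C: 887 kJ/h
Q = ΔH = -1965.3 kJ/h = -0.54592 kW
Heat removed = 32.755 kJ/min

Q_out = 32.8 kJ/min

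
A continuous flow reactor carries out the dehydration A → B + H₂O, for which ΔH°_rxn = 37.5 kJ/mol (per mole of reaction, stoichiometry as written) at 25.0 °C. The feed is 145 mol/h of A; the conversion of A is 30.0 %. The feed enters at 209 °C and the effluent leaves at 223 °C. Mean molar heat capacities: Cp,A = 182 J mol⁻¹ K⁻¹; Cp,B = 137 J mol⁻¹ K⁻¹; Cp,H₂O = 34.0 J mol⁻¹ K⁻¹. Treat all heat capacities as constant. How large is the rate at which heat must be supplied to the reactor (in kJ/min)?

Extent of reaction ξ = 0.300 × 145 = 43.5 mol/h
Reaction term: ξ·ΔH°_rxn = 43.5 × 37.5 = 1631.2 kJ/h
Sensible, feed 209→25 °C: -4855.8 kJ/h
Outlet flows (mol/h): A 101.5, B 43.5, H₂O 43.5
Sensible, products 25→223 °C: 5130.5 kJ/h
Q = ΔH = 1906 kJ/h = 0.52944 kW
Heat supplied = 31.766 kJ/min

Q_in = 31.8 kJ/min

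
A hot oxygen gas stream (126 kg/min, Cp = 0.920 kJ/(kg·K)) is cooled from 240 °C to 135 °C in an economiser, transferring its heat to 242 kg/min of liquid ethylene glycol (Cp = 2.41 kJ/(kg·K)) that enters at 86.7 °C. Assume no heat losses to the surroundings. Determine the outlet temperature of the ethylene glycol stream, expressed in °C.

T_c,out = 108 °C

Heat released by hot stream: Q = 126 × 0.920 × (240 − 135) = 12172 kJ/min
Energy balance on cold side (adiabatic exchanger): Q = ṁ_c·Cp_c·(T_c,out − T_c,in)
T_c,out = 86.7 + 12172/(242 × 2.41) = 107.57 °C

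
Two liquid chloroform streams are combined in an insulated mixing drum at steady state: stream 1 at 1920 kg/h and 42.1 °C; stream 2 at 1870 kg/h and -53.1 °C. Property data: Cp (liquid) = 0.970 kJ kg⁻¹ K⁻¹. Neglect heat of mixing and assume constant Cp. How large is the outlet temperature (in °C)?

No heat crosses the boundary, so H_out = H_in.
Σ ṁᵢCp,ᵢTᵢ = 1920×0.970×42.1 + 1870×0.970×-53.1 = -17911
Σ ṁᵢCp,ᵢ = 1920×0.970 + 1870×0.970 = 3676.3
T_out = -17911 / 3676.3 = -4.872 °C

T_out = -4.87 °C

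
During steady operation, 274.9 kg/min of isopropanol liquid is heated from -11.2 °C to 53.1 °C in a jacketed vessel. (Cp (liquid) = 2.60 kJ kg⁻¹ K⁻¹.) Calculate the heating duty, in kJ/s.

Q = ṁ·Cp·ΔT = 274.9 × 2.60 × (53.1 − -11.2) = 45958 kJ/min
Converting: 45958 / 60 s = 765.96 kW

Q = 766 kJ/s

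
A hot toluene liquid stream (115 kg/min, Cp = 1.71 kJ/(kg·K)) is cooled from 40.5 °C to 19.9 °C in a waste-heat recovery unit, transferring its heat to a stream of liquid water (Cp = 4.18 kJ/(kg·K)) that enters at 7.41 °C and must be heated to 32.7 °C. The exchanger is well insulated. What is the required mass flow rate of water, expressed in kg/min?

ṁ_c = 38.3 kg/min

Heat released by hot stream: Q = 115 × 1.71 × (40.5 − 19.9) = 4051 kJ/min
Energy balance on cold side (adiabatic exchanger): Q = ṁ_c·Cp_c·(T_c,out − T_c,in)
ṁ_c = 4051 / [4.18 × (32.7 − 7.41)] = 38.321 kg/min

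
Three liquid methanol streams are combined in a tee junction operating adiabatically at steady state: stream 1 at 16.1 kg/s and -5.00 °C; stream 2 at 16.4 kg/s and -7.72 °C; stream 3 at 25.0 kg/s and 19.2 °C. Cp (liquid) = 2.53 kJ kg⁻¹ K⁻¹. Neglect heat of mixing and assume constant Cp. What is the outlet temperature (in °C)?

Energy balance with Q = 0: Σ ṁᵢCp,ᵢ(T_out − Tᵢ) = 0
T_out = Σ ṁᵢCp,ᵢTᵢ / Σ ṁᵢCp,ᵢ
      = 690.42 / 145.47 = 4.7459 °C

T_out = 4.75 °C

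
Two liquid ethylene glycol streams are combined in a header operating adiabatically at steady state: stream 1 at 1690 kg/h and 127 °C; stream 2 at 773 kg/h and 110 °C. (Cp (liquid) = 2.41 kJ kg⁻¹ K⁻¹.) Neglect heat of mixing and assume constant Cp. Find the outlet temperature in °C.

Adiabatic, steady state ⇒ Σ ṁᵢCp,ᵢ(T_out − Tᵢ) = 0
Σ ṁᵢCp,ᵢTᵢ = 1690×2.41×127 + 773×2.41×110 = 722180
Σ ṁᵢCp,ᵢ = 1690×2.41 + 773×2.41 = 5935.8
T_out = 722180 / 5935.8 = 121.66 °C

T_out = 122 °C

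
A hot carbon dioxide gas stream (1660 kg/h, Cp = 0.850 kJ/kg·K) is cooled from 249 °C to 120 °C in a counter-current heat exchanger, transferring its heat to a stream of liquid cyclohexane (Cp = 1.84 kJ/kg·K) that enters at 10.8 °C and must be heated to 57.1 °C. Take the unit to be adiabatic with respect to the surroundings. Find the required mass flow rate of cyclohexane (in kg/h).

ṁ_c = 2140 kg/h

Heat released by hot stream: Q = 1660 × 0.850 × (249 − 120) = 182020 kJ/h
Energy balance on cold side (adiabatic exchanger): Q = ṁ_c·Cp_c·(T_c,out − T_c,in)
ṁ_c = 182020 / [1.84 × (57.1 − 10.8)] = 2136.6 kg/h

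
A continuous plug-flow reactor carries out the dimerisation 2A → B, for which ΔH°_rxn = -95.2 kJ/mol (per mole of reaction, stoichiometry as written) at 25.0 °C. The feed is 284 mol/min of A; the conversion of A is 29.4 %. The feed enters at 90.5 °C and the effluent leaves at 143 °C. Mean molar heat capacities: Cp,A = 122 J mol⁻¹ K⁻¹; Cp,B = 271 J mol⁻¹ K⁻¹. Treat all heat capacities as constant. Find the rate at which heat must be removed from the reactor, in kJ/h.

Extent of reaction ξ = 0.294 × 284 / 2 = 41.748 mol/min
Reaction term: ξ·ΔH°_rxn = 41.748 × -95.2 = -3974.4 kJ/min
Sensible, feed 90.5→25 °C: -2269.4 kJ/min
Outlet flows (mol/min): A 200.5, B 41.748
Sensible, products 25→143 °C: 4221.5 kJ/min
Q = ΔH = -2022.4 kJ/min = -33.706 kW
Heat removed = 121340 kJ/h

Q_out = 121000 kJ/h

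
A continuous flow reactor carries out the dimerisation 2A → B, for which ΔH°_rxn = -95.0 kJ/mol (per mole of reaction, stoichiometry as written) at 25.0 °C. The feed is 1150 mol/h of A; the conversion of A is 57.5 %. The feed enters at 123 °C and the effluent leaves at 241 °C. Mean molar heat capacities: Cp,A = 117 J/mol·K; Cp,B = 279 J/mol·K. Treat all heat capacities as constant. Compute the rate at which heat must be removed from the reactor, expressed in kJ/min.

Extent of reaction ξ = 0.575 × 1150 / 2 = 330.62 mol/h
Reaction term: ξ·ΔH°_rxn = 330.62 × -95.0 = -31409 kJ/h
Sensible, feed 123→25 °C: -13186 kJ/h
Outlet flows (mol/h): A 488.75, B 330.62
Sensible, products 25→241 °C: 32276 kJ/h
Q = ΔH = -12319 kJ/h = -3.4219 kW
Heat removed = 205.31 kJ/min

Q_out = 205 kJ/min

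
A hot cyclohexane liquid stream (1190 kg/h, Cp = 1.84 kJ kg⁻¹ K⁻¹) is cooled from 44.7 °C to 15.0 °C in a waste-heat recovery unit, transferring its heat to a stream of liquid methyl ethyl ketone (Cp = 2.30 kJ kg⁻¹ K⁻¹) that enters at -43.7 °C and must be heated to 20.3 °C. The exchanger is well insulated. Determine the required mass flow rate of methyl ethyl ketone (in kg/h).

ṁ_c = 442 kg/h

Heat released by hot stream: Q = 1190 × 1.84 × (44.7 − 15.0) = 65031 kJ/h
Energy balance on cold side (adiabatic exchanger): Q = ṁ_c·Cp_c·(T_c,out − T_c,in)
ṁ_c = 65031 / [2.30 × (20.3 − -43.7)] = 441.79 kg/h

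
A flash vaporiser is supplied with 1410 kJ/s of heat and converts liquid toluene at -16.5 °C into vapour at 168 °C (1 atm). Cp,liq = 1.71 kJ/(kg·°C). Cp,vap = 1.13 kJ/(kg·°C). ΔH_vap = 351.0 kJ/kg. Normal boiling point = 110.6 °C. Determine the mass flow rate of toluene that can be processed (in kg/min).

Δh = 1.71×(110.6−-16.5) + 351.0 + 1.13×(168−110.6) = 633.2 kJ/kg
Q = 1410 kJ/s = 1410 kJ/s = 84600 kJ/min
ṁ = Q/Δh = 84600 / 633.2 = 133.61 kg/min

ṁ = 134 kg/min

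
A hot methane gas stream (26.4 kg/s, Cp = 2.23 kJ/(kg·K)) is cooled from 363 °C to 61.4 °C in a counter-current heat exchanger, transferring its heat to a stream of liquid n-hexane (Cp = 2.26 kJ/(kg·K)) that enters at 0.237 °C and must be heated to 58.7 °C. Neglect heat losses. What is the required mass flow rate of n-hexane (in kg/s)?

Heat released by hot stream: Q = 26.4 × 2.23 × (363 − 61.4) = 17756 kJ/s
Energy balance on cold side (adiabatic exchanger): Q = ṁ_c·Cp_c·(T_c,out − T_c,in)
ṁ_c = 17756 / [2.26 × (58.7 − 0.237)] = 134.38 kg/s

ṁ_c = 134 kg/s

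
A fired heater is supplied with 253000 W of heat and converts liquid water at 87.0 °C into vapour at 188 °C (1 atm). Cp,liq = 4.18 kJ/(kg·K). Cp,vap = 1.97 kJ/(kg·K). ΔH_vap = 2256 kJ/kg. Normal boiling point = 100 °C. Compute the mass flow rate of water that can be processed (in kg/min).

ṁ = 6.11 kg/min

Δh = 4.18×(100−87.0) + 2256 + 1.97×(188−100) = 2483.7 kJ/kg
Q = 253000 W = 253 kJ/s = 15180 kJ/min
ṁ = Q/Δh = 15180 / 2483.7 = 6.1118 kg/min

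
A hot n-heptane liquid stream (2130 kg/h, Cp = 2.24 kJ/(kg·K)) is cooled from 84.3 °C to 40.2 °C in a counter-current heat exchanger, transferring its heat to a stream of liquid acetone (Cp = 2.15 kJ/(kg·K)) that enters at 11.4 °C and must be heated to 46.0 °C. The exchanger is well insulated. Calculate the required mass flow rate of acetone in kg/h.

ṁ_c = 2830 kg/h

Heat released by hot stream: Q = 2130 × 2.24 × (84.3 − 40.2) = 210410 kJ/h
Energy balance on cold side (adiabatic exchanger): Q = ṁ_c·Cp_c·(T_c,out − T_c,in)
ṁ_c = 210410 / [2.15 × (46.0 − 11.4)] = 2828.5 kg/h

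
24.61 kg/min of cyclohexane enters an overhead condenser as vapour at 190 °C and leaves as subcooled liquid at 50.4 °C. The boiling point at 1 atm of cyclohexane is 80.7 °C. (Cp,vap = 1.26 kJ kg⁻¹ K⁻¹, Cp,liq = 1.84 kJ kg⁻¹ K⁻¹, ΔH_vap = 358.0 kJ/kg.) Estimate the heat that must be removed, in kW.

Q_c = 226 kW

vapour 190→80.7 °C: -137.72 kJ/kg
condensation at 80.7 °C: -358 kJ/kg
liquid 80.7→50.4 °C: -55.752 kJ/kg
Δh = -137.72 + -358 + -55.752 = -551.47 kJ/kg
Q = ṁ·Δh = 24.61 kg/min × -551.47 kJ/kg = -13572 kJ/min
|Q| = 226.19 kW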